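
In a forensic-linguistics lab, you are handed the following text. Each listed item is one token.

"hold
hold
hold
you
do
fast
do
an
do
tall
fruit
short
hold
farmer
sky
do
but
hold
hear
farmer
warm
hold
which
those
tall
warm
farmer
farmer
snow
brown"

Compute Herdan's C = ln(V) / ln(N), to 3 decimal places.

N = 30, V = 17.
ln(V) = 2.833213, ln(N) = 3.401197
C = 2.833213 / 3.401197 = 0.833

0.833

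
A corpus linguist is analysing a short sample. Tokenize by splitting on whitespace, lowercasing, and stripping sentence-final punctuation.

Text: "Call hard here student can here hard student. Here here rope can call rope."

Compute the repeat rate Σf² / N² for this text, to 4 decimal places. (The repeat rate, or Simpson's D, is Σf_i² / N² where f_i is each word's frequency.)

0.1837

Frequencies: here:4, call:2, hard:2, student:2, can:2, rope:2
Σf² = 36; N² = 196
Repeat rate = 36 / 196 = 0.1837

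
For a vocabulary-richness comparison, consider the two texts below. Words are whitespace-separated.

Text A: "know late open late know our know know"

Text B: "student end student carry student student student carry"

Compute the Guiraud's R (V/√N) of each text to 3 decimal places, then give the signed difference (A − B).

0.353

A: V=4, N=8, R=1.414
B: V=3, N=8, R=1.061
Difference = 1.414 − 1.061 = 0.353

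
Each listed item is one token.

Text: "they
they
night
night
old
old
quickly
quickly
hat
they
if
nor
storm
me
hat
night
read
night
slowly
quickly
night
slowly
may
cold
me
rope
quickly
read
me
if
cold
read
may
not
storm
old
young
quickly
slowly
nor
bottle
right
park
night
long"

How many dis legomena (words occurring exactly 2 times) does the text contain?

6

Frequencies: night:6, quickly:5, they:3, old:3, me:3, read:3, slowly:3, hat:2, if:2, nor:2, storm:2, may:2, cold:2, rope:1, not:1, young:1, bottle:1, right:1, park:1, long:1
Words with frequency 2: cold, hat, if, may, nor, storm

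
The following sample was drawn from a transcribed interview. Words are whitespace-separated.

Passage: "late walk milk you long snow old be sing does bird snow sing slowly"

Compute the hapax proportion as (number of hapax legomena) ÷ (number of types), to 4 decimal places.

0.8333

Frequencies: snow:2, sing:2, late:1, walk:1, milk:1, you:1, long:1, old:1, be:1, does:1, bird:1, slowly:1
Hapax count = 10; type count = 12.
Ratio = 10 / 12 = 0.8333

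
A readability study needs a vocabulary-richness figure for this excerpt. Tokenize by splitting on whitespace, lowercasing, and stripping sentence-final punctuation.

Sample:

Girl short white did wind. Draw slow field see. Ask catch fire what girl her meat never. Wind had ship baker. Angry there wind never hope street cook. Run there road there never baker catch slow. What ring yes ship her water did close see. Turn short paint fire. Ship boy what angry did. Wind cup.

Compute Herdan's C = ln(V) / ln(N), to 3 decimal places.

N = 56, V = 34.
ln(V) = 3.526361, ln(N) = 4.025352
C = 3.526361 / 4.025352 = 0.876

0.876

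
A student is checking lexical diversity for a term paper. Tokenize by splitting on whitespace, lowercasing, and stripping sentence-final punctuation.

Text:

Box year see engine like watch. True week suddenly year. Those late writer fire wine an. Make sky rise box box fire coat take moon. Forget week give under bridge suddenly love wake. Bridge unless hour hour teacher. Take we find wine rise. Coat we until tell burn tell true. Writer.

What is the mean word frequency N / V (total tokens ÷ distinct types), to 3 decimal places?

1.457

N = 51 tokens, V = 35 types.
Mean frequency = N / V = 51 / 35 = 1.457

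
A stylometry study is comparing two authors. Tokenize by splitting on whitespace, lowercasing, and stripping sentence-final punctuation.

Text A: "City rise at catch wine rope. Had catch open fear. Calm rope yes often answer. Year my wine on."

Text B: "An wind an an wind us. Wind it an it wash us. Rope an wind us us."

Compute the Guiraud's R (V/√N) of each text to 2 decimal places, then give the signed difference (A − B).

2.21

A: V=16, N=19, R=3.67
B: V=6, N=17, R=1.46
Difference = 3.67 − 1.46 = 2.21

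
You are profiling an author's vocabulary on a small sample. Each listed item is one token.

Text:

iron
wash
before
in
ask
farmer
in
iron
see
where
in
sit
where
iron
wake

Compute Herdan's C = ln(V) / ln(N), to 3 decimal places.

0.850

N = 15, V = 10.
ln(V) = 2.302585, ln(N) = 2.708050
C = 2.302585 / 2.708050 = 0.850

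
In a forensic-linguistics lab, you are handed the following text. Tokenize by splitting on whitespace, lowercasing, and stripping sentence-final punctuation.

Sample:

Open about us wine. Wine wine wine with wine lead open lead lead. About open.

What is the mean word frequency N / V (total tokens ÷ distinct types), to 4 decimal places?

2.5000

N = 15 tokens, V = 6 types.
Mean frequency = N / V = 15 / 6 = 2.5000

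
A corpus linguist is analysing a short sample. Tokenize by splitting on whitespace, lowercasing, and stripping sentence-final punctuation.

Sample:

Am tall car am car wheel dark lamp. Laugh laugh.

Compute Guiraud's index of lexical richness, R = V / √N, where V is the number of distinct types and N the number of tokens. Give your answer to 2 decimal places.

2.21

N = 10, V = 7.
√N = 3.162278
R = 7 / 3.162278 = 2.21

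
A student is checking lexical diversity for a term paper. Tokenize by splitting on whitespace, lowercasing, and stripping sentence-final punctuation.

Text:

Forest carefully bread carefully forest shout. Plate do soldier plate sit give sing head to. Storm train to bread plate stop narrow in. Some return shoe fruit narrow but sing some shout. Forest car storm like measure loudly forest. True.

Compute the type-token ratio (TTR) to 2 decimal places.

N = 40 tokens, V = 27 types.
TTR = V / N = 27 / 40 = 0.68

0.68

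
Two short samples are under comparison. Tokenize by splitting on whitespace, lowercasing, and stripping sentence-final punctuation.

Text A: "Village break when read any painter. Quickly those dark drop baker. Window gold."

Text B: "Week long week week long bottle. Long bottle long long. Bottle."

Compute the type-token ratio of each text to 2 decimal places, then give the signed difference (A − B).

0.73

TTR(A) = 13/13 = 1.00
TTR(B) = 3/11 = 0.27
Difference = 1.00 − 0.27 = 0.73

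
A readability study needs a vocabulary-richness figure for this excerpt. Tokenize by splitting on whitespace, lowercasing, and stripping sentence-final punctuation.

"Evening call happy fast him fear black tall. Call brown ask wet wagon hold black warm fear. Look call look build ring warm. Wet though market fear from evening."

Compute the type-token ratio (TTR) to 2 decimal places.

0.69

N = 29 tokens, V = 20 types.
TTR = V / N = 20 / 29 = 0.69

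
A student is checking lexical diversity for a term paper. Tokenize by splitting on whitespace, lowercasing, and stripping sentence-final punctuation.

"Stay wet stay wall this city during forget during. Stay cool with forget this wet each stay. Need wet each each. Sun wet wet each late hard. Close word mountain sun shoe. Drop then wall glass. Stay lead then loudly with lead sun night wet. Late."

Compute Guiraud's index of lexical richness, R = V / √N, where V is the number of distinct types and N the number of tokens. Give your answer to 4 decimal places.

N = 46, V = 24.
√N = 6.782330
R = 24 / 6.782330 = 3.5386

3.5386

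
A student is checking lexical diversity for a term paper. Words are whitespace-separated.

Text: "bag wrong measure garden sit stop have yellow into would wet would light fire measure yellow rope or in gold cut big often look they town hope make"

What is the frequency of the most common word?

2

Frequencies: measure:2, yellow:2, would:2, bag:1, wrong:1, garden:1, sit:1, stop:1, have:1, into:1, wet:1, light:1, fire:1, rope:1, or:1, in:1, gold:1, cut:1, big:1, often:1, … (5 more, each freq 1)
Most common: 'measure' with frequency 2.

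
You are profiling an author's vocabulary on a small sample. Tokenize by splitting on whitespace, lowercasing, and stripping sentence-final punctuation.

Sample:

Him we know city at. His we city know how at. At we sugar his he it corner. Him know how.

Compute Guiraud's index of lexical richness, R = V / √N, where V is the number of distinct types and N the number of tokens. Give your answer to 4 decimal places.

N = 21, V = 11.
√N = 4.582576
R = 11 / 4.582576 = 2.4004

2.4004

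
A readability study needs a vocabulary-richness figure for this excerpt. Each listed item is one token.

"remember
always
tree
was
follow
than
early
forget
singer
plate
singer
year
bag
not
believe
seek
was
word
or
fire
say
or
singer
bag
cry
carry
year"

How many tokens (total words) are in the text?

Tokens: remember, always, tree, was, follow, than, early, forget, singer, plate, singer, year, bag, not, believe, seek, was, word, or, fire, say, or, singer, bag, cry, carry, year
N = 27

27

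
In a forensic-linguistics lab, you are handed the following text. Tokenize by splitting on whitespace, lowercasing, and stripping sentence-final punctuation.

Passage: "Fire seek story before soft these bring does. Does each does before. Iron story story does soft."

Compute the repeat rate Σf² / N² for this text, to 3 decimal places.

0.135

Frequencies: does:4, story:3, before:2, soft:2, fire:1, seek:1, these:1, bring:1, each:1, iron:1
Σf² = 39; N² = 289
Repeat rate = 39 / 289 = 0.135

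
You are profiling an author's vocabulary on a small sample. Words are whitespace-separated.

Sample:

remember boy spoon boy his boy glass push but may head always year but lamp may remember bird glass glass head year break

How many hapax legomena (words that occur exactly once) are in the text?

7

Frequencies: boy:3, glass:3, remember:2, but:2, may:2, head:2, year:2, spoon:1, his:1, push:1, always:1, lamp:1, bird:1, break:1
Hapax (freq=1): always, bird, break, his, lamp, push, spoon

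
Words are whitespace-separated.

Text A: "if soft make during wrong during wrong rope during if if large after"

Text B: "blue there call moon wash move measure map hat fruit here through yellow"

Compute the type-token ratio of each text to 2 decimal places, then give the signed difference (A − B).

TTR(A) = 8/13 = 0.62
TTR(B) = 13/13 = 1.00
Difference = 0.62 − 1.00 = -0.38

-0.38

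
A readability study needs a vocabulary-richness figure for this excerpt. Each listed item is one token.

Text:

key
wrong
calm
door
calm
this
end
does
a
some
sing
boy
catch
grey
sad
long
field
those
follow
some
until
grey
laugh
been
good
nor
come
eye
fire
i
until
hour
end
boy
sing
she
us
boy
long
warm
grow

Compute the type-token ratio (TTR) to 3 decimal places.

N = 41 tokens, V = 32 types.
TTR = V / N = 32 / 41 = 0.780

0.780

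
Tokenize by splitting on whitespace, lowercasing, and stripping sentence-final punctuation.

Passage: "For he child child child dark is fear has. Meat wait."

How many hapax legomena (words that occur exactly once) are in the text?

Frequencies: child:3, for:1, he:1, dark:1, is:1, fear:1, has:1, meat:1, wait:1
Hapax (freq=1): dark, fear, for, has, he, is, meat, wait

8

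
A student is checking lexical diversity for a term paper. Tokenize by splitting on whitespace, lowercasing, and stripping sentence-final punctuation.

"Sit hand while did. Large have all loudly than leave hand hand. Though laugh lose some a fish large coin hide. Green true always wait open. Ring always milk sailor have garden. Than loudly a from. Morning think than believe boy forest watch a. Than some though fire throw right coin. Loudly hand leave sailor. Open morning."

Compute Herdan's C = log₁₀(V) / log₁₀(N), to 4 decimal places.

0.8931

N = 57, V = 37.
log₁₀(V) = 1.568202, log₁₀(N) = 1.755875
C = 1.568202 / 1.755875 = 0.8931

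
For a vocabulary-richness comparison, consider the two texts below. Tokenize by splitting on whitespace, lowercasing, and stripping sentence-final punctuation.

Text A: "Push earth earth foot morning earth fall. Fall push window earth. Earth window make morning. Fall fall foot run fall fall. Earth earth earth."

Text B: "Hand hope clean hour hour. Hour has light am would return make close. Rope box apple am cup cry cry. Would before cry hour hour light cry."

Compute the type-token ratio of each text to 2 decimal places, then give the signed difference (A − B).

-0.30

TTR(A) = 8/24 = 0.33
TTR(B) = 17/27 = 0.63
Difference = 0.33 − 0.63 = -0.30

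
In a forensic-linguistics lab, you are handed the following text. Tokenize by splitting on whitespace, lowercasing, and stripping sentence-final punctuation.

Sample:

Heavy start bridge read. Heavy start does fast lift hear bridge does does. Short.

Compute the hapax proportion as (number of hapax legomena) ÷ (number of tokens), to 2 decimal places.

Frequencies: does:3, heavy:2, start:2, bridge:2, read:1, fast:1, lift:1, hear:1, short:1
Hapax count = 5; token count = 14.
Ratio = 5 / 14 = 0.36

0.36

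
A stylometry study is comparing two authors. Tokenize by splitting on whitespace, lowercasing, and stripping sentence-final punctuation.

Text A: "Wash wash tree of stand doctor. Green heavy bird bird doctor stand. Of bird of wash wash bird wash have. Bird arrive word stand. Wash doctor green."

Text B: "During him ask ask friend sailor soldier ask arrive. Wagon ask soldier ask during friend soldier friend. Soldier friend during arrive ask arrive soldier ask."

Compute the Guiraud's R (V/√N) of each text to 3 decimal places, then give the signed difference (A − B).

0.517

A: V=11, N=27, R=2.117
B: V=8, N=25, R=1.600
Difference = 2.117 − 1.600 = 0.517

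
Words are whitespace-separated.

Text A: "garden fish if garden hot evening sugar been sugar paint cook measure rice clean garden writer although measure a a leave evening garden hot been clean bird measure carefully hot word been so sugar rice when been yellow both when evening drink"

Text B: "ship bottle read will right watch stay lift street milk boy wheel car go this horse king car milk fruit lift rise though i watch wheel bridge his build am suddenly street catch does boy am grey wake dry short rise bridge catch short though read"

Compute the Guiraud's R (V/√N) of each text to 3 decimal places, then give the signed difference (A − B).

-1.015

A: V=24, N=42, R=3.703
B: V=32, N=46, R=4.718
Difference = 3.703 − 4.718 = -1.015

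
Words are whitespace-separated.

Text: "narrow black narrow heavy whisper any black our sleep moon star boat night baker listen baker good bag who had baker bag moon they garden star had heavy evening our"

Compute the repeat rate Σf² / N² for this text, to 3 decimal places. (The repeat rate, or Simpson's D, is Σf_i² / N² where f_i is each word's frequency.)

Frequencies: baker:3, narrow:2, black:2, heavy:2, our:2, moon:2, star:2, bag:2, had:2, whisper:1, any:1, sleep:1, boat:1, night:1, listen:1, good:1, who:1, they:1, garden:1, evening:1
Σf² = 52; N² = 900
Repeat rate = 52 / 900 = 0.058

0.058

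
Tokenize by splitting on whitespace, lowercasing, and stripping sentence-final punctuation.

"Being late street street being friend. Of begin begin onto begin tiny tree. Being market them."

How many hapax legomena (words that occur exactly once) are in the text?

8

Frequencies: being:3, begin:3, street:2, late:1, friend:1, of:1, onto:1, tiny:1, tree:1, market:1, them:1
Hapax (freq=1): friend, late, market, of, onto, them, tiny, tree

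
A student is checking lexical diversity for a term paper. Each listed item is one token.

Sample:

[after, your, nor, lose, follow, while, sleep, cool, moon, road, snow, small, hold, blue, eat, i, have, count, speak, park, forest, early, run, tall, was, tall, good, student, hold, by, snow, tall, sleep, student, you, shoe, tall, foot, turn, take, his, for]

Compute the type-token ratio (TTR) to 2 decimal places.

N = 42 tokens, V = 35 types.
TTR = V / N = 35 / 42 = 0.83

0.83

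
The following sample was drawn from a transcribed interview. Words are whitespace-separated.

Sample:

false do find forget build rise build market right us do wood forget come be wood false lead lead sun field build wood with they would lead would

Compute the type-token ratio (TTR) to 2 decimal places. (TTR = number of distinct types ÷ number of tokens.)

N = 28 tokens, V = 18 types.
TTR = V / N = 18 / 28 = 0.64

0.64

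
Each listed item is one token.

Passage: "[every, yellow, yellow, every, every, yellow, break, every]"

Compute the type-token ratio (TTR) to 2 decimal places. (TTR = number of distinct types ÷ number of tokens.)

N = 8 tokens, V = 3 types.
TTR = V / N = 3 / 8 = 0.38

0.38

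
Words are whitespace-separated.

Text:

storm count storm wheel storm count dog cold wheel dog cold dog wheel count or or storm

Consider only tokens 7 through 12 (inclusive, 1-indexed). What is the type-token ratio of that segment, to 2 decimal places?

0.50

Segment tokens 7–12: dog, cold, wheel, dog, cold, dog
Segment N = 6, segment V = 3.
TTR = 3 / 6 = 0.50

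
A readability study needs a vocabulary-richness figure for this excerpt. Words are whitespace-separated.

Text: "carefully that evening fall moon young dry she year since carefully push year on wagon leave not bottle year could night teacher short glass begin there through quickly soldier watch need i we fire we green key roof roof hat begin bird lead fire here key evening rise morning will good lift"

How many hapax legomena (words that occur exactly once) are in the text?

35

Frequencies: year:3, carefully:2, evening:2, begin:2, we:2, fire:2, key:2, roof:2, that:1, fall:1, moon:1, young:1, dry:1, she:1, since:1, push:1, on:1, wagon:1, leave:1, not:1, … (23 more, each freq 1)
Hapax (freq=1): bird, bottle, could, dry, fall, glass, good, green, hat, here, i, lead, leave, lift, moon, morning, need, night, not, on, push, quickly, rise, she, short, since, soldier, teacher, that, there, through, wagon, watch, will, young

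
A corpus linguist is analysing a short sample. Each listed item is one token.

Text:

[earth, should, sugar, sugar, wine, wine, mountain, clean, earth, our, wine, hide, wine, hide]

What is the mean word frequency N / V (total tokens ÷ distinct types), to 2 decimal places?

N = 14 tokens, V = 8 types.
Mean frequency = N / V = 14 / 8 = 1.75

1.75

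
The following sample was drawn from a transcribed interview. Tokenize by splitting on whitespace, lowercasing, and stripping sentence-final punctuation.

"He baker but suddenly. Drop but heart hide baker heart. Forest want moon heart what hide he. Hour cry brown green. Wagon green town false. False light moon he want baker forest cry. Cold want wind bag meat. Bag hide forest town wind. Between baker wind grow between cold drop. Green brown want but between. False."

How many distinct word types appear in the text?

Distinct types: {bag, baker, between, brown, but, cold, cry, drop, false, forest, green, grow, he, heart, hide, hour, light, meat, moon, suddenly, town, wagon, want, what, wind}
V = 25

25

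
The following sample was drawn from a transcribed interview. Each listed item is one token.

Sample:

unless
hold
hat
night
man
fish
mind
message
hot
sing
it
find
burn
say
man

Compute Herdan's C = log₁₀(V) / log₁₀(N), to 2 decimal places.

N = 15, V = 14.
log₁₀(V) = 1.146128, log₁₀(N) = 1.176091
C = 1.146128 / 1.176091 = 0.97

0.97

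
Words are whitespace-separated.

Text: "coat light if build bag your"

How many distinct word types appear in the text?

Distinct types: {bag, build, coat, if, light, your}
V = 6

6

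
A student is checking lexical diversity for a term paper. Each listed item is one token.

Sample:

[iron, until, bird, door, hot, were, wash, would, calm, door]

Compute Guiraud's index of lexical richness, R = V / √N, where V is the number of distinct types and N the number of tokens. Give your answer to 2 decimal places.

2.85

N = 10, V = 9.
√N = 3.162278
R = 9 / 3.162278 = 2.85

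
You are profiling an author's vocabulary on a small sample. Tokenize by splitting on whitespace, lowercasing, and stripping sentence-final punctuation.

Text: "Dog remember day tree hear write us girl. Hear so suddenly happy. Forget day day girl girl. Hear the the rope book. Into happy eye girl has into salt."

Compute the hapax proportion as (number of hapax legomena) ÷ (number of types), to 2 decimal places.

Frequencies: girl:4, day:3, hear:3, happy:2, the:2, into:2, dog:1, remember:1, tree:1, write:1, us:1, so:1, suddenly:1, forget:1, rope:1, book:1, eye:1, has:1, salt:1
Hapax count = 13; type count = 19.
Ratio = 13 / 19 = 0.68

0.68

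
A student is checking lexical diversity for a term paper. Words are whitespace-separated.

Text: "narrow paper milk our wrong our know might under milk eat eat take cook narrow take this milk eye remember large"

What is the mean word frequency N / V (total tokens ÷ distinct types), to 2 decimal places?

1.40

N = 21 tokens, V = 15 types.
Mean frequency = N / V = 21 / 15 = 1.40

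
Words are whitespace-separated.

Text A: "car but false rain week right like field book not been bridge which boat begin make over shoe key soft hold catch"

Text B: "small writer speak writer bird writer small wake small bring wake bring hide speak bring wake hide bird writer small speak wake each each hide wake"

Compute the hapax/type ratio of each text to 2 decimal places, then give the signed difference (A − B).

A: hapax=22, V=22, ratio=1.00
B: hapax=0, V=8, ratio=0.00
Difference = 1.00 − 0.00 = 1.00

1.00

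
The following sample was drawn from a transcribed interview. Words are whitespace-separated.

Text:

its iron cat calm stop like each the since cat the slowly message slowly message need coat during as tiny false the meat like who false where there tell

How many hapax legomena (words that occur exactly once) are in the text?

Frequencies: the:3, cat:2, like:2, slowly:2, message:2, false:2, its:1, iron:1, calm:1, stop:1, each:1, since:1, need:1, coat:1, during:1, as:1, tiny:1, meat:1, who:1, where:1, … (2 more, each freq 1)
Hapax (freq=1): as, calm, coat, during, each, iron, its, meat, need, since, stop, tell, there, tiny, where, who

16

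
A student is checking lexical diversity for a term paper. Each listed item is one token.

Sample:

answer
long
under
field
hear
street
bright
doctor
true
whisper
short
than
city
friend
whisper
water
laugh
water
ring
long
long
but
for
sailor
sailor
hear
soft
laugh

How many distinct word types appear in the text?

21

Distinct types: {answer, bright, but, city, doctor, field, for, friend, hear, laugh, long, ring, sailor, short, soft, street, than, true, under, water, whisper}
V = 21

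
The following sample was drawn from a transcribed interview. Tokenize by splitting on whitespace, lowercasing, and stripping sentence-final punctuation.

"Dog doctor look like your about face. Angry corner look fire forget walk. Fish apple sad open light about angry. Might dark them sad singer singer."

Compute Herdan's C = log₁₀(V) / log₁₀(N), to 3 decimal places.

N = 26, V = 21.
log₁₀(V) = 1.322219, log₁₀(N) = 1.414973
C = 1.322219 / 1.414973 = 0.934

0.934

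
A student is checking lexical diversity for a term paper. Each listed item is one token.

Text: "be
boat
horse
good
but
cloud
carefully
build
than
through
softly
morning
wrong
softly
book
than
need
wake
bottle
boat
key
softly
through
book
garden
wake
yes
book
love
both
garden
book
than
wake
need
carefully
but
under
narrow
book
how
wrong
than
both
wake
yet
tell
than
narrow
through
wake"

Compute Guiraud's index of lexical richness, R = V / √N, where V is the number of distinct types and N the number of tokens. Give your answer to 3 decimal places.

3.781

N = 51, V = 27.
√N = 7.141428
R = 27 / 7.141428 = 3.781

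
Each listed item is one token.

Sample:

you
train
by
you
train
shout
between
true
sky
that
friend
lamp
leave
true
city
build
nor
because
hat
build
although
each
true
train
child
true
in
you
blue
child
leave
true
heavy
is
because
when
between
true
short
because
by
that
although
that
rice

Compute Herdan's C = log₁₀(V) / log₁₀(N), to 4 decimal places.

0.8559

N = 45, V = 26.
log₁₀(V) = 1.414973, log₁₀(N) = 1.653213
C = 1.414973 / 1.653213 = 0.8559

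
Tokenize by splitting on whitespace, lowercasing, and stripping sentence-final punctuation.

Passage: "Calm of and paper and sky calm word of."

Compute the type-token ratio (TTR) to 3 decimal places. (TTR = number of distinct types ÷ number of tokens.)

N = 9 tokens, V = 6 types.
TTR = V / N = 6 / 9 = 0.667

0.667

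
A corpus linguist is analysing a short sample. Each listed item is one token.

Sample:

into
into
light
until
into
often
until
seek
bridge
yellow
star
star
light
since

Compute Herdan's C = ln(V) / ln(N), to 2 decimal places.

N = 14, V = 9.
ln(V) = 2.197225, ln(N) = 2.639057
C = 2.197225 / 2.639057 = 0.83

0.83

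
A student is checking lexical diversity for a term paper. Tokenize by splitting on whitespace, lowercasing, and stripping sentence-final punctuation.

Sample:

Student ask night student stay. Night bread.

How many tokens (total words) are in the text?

Tokens: student, ask, night, student, stay, night, bread
N = 7

7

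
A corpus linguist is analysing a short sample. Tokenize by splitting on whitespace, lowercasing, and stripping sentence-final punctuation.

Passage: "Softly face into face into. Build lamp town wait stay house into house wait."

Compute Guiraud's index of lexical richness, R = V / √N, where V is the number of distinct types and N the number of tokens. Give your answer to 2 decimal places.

2.41

N = 14, V = 9.
√N = 3.741657
R = 9 / 3.741657 = 2.41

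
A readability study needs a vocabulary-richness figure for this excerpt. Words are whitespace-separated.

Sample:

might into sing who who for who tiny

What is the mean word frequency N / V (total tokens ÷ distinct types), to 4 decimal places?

N = 8 tokens, V = 6 types.
Mean frequency = N / V = 8 / 6 = 1.3333

1.3333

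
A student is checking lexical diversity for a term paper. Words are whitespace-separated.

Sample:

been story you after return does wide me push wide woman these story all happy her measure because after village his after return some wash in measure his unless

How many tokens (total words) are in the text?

Tokens: been, story, you, after, return, does, wide, me, push, wide, woman, these, story, all, happy, her, measure, because, after, village, his, after, return, some, wash, in, measure, his, unless
N = 29

29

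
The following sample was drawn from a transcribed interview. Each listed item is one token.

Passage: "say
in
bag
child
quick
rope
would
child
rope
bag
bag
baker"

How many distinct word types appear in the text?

Distinct types: {bag, baker, child, in, quick, rope, say, would}
V = 8

8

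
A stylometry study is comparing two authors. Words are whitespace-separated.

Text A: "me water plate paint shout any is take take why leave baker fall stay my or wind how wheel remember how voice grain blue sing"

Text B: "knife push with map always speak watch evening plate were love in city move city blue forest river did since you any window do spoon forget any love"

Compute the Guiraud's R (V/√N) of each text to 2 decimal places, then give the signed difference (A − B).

A: V=23, N=25, R=4.60
B: V=25, N=28, R=4.72
Difference = 4.60 − 4.72 = -0.12

-0.12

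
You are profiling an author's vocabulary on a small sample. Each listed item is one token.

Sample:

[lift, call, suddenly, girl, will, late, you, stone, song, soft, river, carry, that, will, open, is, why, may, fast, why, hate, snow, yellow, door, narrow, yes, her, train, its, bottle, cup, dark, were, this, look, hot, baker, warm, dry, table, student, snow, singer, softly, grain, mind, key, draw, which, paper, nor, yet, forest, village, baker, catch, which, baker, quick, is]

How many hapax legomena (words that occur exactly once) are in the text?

47

Frequencies: baker:3, will:2, is:2, why:2, snow:2, which:2, lift:1, call:1, suddenly:1, girl:1, late:1, you:1, stone:1, song:1, soft:1, river:1, carry:1, that:1, open:1, may:1, … (33 more, each freq 1)
Hapax (freq=1): bottle, call, carry, catch, cup, dark, door, draw, dry, fast, forest, girl, grain, hate, her, hot, its, key, late, lift, look, may, mind, narrow, nor, open, paper, quick, river, singer, soft, softly, song, stone, student, suddenly, table, that, this, train, village, warm, were, yellow, yes, yet, you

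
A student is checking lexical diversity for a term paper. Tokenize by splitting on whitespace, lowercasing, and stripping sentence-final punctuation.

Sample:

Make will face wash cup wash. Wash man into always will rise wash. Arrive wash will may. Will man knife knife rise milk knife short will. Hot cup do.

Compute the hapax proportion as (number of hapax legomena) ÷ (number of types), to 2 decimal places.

0.63

Frequencies: will:5, wash:5, knife:3, cup:2, man:2, rise:2, make:1, face:1, into:1, always:1, arrive:1, may:1, milk:1, short:1, hot:1, do:1
Hapax count = 10; type count = 16.
Ratio = 10 / 16 = 0.63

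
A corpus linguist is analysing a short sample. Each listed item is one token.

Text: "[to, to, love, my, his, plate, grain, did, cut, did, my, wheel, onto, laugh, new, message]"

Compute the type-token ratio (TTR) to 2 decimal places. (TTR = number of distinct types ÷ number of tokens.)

N = 16 tokens, V = 13 types.
TTR = V / N = 13 / 16 = 0.81

0.81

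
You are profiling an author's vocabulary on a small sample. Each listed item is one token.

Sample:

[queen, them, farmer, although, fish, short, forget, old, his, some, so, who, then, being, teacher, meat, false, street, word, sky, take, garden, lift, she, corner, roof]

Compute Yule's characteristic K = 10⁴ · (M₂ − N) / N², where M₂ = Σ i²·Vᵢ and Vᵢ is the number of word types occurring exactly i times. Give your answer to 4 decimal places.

0.0000

Frequencies: queen:1, them:1, farmer:1, although:1, fish:1, short:1, forget:1, old:1, his:1, some:1, so:1, who:1, then:1, being:1, teacher:1, meat:1, false:1, street:1, word:1, sky:1, … (6 more, each freq 1)
N = 26. Frequency spectrum: V_1=26
M₂ = 1²·26 = 26
K = 10000 × (26 − 26) / 26² = 0.0000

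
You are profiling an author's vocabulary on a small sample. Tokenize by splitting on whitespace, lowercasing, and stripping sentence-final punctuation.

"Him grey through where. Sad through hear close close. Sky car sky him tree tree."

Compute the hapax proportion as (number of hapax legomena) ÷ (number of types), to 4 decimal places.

0.5000

Frequencies: him:2, through:2, close:2, sky:2, tree:2, grey:1, where:1, sad:1, hear:1, car:1
Hapax count = 5; type count = 10.
Ratio = 5 / 10 = 0.5000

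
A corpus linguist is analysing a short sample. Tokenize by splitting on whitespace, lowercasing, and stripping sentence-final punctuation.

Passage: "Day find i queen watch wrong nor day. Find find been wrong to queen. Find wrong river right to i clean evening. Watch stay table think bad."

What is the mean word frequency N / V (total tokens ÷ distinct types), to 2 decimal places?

1.59

N = 27 tokens, V = 17 types.
Mean frequency = N / V = 27 / 17 = 1.59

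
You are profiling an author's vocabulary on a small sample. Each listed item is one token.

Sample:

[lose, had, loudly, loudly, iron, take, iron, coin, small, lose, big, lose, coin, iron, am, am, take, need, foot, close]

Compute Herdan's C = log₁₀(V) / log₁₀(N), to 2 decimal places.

N = 20, V = 12.
log₁₀(V) = 1.079181, log₁₀(N) = 1.301030
C = 1.079181 / 1.301030 = 0.83

0.83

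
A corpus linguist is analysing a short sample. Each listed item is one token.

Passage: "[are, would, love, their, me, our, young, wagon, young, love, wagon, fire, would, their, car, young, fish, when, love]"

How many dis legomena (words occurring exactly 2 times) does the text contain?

Frequencies: love:3, young:3, would:2, their:2, wagon:2, are:1, me:1, our:1, fire:1, car:1, fish:1, when:1
Words with frequency 2: their, wagon, would

3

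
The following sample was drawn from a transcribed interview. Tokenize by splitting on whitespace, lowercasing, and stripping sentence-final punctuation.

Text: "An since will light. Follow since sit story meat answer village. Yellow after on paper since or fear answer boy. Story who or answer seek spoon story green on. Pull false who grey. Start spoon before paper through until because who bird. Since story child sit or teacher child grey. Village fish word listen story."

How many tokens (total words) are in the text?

Tokens: an, since, will, light, follow, since, sit, story, meat, answer, village, yellow, after, on, paper, since, or, fear, answer, boy, story, who, or, answer, seek, spoon, story, green, on, pull, false, who, grey, start, spoon, before, paper, through, until, because, who, bird, since, story, child, sit, or, teacher, child, grey, village, fish, word, listen, story
N = 55

55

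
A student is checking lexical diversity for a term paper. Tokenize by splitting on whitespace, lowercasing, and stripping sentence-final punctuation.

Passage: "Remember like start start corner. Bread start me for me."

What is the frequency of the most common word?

3

Frequencies: start:3, me:2, remember:1, like:1, corner:1, bread:1, for:1
Most common: 'start' with frequency 3.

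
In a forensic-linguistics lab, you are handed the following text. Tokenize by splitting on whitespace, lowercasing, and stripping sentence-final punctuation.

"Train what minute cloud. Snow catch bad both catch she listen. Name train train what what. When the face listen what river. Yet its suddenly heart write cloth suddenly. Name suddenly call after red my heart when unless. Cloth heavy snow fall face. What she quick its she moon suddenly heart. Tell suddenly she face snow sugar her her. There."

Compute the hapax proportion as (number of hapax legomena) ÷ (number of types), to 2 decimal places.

0.59

Frequencies: what:5, suddenly:5, she:4, train:3, snow:3, face:3, heart:3, catch:2, listen:2, name:2, when:2, its:2, cloth:2, her:2, minute:1, cloud:1, bad:1, both:1, the:1, river:1, … (14 more, each freq 1)
Hapax count = 20; type count = 34.
Ratio = 20 / 34 = 0.59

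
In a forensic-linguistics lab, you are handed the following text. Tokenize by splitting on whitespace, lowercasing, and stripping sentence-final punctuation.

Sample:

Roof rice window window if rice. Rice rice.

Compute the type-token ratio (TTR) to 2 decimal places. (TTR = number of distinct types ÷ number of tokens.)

N = 8 tokens, V = 4 types.
TTR = V / N = 4 / 8 = 0.50

0.50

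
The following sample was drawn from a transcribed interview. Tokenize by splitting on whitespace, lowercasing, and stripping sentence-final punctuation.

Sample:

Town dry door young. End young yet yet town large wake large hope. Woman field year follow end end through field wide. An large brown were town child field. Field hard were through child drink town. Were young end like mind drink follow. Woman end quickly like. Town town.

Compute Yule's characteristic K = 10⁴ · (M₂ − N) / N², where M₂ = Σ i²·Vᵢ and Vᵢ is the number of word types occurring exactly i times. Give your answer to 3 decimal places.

391.504

Frequencies: town:6, end:5, field:4, young:3, large:3, were:3, yet:2, woman:2, follow:2, through:2, child:2, drink:2, like:2, dry:1, door:1, wake:1, hope:1, year:1, wide:1, an:1, … (4 more, each freq 1)
N = 49. Frequency spectrum: V_1=11, V_2=7, V_3=3, V_4=1, V_5=1, V_6=1
M₂ = 1²·11 + 2²·7 + 3²·3 + 4²·1 + 5²·1 + 6²·1 = 143
K = 10000 × (143 − 49) / 49² = 391.504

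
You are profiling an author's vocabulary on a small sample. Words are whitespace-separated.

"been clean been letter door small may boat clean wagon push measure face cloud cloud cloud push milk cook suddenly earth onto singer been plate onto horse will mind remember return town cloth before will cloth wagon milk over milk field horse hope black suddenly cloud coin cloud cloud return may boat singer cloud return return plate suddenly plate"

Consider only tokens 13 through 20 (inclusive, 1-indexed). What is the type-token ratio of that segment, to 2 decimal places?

Segment tokens 13–20: face, cloud, cloud, cloud, push, milk, cook, suddenly
Segment N = 8, segment V = 6.
TTR = 6 / 8 = 0.75

0.75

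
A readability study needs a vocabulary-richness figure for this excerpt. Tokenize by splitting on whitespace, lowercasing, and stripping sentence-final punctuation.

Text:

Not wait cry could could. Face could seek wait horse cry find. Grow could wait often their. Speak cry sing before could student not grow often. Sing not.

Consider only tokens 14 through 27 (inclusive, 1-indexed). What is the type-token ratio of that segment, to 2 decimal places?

0.79

Segment tokens 14–27: could, wait, often, their, speak, cry, sing, before, could, student, not, grow, often, sing
Segment N = 14, segment V = 11.
TTR = 11 / 14 = 0.79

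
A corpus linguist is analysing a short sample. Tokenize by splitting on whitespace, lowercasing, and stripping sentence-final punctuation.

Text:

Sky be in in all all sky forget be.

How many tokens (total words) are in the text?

Tokens: sky, be, in, in, all, all, sky, forget, be
N = 9

9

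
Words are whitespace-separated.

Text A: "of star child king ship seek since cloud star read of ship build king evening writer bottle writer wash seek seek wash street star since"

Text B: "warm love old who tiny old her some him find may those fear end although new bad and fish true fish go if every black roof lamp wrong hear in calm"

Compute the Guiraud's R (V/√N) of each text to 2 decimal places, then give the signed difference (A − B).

A: V=15, N=25, R=3.00
B: V=29, N=31, R=5.21
Difference = 3.00 − 5.21 = -2.21

-2.21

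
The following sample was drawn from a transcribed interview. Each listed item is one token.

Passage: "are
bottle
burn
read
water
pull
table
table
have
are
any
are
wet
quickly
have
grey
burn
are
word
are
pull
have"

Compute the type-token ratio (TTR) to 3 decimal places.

N = 22 tokens, V = 13 types.
TTR = V / N = 13 / 22 = 0.591

0.591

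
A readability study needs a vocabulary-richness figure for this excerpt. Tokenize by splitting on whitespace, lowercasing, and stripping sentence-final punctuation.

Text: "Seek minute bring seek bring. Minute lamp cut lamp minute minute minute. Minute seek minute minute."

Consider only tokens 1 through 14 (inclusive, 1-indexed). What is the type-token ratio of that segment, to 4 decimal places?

0.3571

Segment tokens 1–14: seek, minute, bring, seek, bring, minute, lamp, cut, lamp, minute, minute, minute, minute, seek
Segment N = 14, segment V = 5.
TTR = 5 / 14 = 0.3571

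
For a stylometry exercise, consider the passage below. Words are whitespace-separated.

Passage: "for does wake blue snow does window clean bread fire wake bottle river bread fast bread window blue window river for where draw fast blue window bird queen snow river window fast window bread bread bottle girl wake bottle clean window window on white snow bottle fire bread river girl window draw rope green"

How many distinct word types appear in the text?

Distinct types: {bird, blue, bottle, bread, clean, does, draw, fast, fire, for, girl, green, on, queen, river, rope, snow, wake, where, white, window}
V = 21

21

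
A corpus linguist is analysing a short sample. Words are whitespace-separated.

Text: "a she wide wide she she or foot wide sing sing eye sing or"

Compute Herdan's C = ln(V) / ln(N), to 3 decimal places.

0.737

N = 14, V = 7.
ln(V) = 1.945910, ln(N) = 2.639057
C = 1.945910 / 2.639057 = 0.737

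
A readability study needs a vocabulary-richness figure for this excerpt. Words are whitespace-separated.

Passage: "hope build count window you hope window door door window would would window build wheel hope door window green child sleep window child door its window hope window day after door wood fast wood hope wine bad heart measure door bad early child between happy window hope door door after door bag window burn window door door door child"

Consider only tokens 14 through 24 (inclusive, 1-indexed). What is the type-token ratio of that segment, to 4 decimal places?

Segment tokens 14–24: build, wheel, hope, door, window, green, child, sleep, window, child, door
Segment N = 11, segment V = 8.
TTR = 8 / 11 = 0.7273

0.7273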